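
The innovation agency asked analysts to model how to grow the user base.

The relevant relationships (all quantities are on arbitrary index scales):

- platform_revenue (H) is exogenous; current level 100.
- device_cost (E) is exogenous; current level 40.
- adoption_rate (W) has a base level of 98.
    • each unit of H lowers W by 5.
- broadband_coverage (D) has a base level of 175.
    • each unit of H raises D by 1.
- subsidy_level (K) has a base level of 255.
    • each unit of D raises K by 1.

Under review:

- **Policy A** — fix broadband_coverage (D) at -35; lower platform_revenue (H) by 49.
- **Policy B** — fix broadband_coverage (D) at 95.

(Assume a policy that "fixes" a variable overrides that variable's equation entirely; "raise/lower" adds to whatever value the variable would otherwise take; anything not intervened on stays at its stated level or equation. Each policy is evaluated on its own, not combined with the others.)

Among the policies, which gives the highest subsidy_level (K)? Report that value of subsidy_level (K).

Policy A (D := -35, H − 49):
  H = 100 − 49 = 51
  D = -35
  K = 255 + (-35) = 220
Policy B (D := 95):
  H = 100
  D = 95
  K = 255 + 95 = 350
Comparing — Policy A: K=220, Policy B: K=350. Highest is 350 (Policy B).

350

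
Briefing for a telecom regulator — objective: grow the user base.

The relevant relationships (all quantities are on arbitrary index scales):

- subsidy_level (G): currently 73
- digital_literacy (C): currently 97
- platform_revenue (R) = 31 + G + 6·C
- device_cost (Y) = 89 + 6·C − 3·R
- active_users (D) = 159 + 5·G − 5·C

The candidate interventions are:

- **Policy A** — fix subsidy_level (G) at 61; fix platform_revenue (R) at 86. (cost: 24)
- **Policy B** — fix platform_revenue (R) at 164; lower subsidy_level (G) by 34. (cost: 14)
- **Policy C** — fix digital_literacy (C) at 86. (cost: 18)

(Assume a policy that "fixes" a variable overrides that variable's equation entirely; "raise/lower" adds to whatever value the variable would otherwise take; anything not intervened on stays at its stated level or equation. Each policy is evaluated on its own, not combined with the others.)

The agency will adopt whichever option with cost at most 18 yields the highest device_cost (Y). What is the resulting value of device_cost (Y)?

Policy B (R := 164, G − 34):
  G = 73 − 34 = 39
  C = 97
  R = 164
  Y = 89 + 6·97 − 3·164 = 179
Policy C (C := 86):
  G = 73
  C = 86
  R = 31 + 73 + 6·86 = 620
  Y = 89 + 6·86 − 3·620 = -1255
Comparing — Policy B: Y=179, Policy C: Y=-1255. Highest is 179 (Policy B).

179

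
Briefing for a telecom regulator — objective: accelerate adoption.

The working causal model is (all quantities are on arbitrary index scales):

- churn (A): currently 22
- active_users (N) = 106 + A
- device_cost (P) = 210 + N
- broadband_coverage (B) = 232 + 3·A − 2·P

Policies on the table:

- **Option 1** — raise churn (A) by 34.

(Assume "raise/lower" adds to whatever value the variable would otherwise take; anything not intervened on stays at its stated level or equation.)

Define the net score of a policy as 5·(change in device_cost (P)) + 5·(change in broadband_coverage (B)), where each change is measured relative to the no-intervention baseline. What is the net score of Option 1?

340

Baseline:
  A = 22
  N = 106 + 22 = 128
  P = 210 + 128 = 338
  B = 232 + 3·22 − 2·338 = -378
Option 1 (A + 34):
  A = 22 + 34 = 56
  N = 106 + 56 = 162
  P = 210 + 162 = 372
  B = 232 + 3·56 − 2·372 = -344
ΔP = 372 − 338 = 34; ΔB = -344 − (-378) = 34
Score = 5·34 + 5·34 = 340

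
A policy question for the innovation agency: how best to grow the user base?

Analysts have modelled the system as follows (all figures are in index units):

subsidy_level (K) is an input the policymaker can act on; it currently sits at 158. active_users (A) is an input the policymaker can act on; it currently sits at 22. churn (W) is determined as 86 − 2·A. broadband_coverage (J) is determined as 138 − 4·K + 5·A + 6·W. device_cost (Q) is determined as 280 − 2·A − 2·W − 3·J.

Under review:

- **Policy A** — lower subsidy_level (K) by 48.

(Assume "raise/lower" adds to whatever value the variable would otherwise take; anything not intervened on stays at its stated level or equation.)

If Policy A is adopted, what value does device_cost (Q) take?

-28

Policy A (K − 48):
  K = 158 − 48 = 110
  A = 22
  W = 86 − 2·22 = 42
  J = 138 − 4·110 + 5·22 + 6·42 = 60
  Q = 280 − 2·22 − 2·42 − 3·60 = -28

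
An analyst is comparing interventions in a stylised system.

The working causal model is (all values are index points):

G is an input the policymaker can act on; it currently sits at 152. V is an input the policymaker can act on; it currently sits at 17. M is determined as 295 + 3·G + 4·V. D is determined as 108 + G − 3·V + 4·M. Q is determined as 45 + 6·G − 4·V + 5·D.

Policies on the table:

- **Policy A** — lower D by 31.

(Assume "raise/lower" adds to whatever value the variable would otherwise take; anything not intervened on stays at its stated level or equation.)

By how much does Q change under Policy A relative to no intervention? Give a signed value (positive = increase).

-155

Baseline:
  G = 152
  V = 17
  M = 295 + 3·152 + 4·17 = 819
  D = 108 + 152 − 3·17 + 4·819 = 3485
  Q = 45 + 6·152 − 4·17 + 5·3485 = 18314
Policy A (D − 31):
  G = 152
  V = 17
  M = 295 + 3·152 + 4·17 = 819
  D = 108 + 152 − 3·17 + 4·819 (−31 from intervention) = 3454
  Q = 45 + 6·152 − 4·17 + 5·3454 = 18159
Change in Q: 18159 − 18314 = -155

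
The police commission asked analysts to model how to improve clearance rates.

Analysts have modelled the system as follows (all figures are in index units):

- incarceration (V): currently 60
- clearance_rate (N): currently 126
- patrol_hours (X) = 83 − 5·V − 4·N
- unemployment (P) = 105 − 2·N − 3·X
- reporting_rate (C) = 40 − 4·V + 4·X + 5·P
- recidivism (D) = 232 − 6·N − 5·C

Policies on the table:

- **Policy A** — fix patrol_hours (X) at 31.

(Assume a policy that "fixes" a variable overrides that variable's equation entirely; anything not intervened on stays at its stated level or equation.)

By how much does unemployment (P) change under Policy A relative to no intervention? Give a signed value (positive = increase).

Baseline:
  V = 60
  N = 126
  X = 83 − 5·60 − 4·126 = -721
  P = 105 − 2·126 − 3·(-721) = 2016
Policy A (X := 31):
  V = 60
  N = 126
  X = 31
  P = 105 − 2·126 − 3·31 = -240
Change in P: -240 − 2016 = -2256

-2256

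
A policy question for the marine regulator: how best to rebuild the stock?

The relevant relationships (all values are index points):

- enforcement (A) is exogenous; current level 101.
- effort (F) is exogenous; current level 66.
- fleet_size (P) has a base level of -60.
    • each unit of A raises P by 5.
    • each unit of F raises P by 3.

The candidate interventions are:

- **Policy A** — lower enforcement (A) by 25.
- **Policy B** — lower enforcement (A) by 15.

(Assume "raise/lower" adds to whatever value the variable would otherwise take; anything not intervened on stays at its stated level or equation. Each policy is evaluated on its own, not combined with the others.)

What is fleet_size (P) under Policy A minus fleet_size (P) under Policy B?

Policy A (A − 25):
  A = 101 − 25 = 76
  F = 66
  P = -60 + 5·76 + 3·66 = 518
Policy B (A − 15):
  A = 101 − 15 = 86
  F = 66
  P = -60 + 5·86 + 3·66 = 568
P: 518 − 568 = -50

-50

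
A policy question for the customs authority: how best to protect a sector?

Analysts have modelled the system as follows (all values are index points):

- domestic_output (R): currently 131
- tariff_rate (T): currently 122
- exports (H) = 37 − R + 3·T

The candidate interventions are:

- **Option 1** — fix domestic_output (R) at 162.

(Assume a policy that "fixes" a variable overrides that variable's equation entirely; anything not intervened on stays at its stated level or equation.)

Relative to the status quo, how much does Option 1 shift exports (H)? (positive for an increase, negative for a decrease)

Baseline:
  R = 131
  T = 122
  H = 37 − 131 + 3·122 = 272
Option 1 (R := 162):
  R = 162
  T = 122
  H = 37 − 162 + 3·122 = 241
Change in H: 241 − 272 = -31

-31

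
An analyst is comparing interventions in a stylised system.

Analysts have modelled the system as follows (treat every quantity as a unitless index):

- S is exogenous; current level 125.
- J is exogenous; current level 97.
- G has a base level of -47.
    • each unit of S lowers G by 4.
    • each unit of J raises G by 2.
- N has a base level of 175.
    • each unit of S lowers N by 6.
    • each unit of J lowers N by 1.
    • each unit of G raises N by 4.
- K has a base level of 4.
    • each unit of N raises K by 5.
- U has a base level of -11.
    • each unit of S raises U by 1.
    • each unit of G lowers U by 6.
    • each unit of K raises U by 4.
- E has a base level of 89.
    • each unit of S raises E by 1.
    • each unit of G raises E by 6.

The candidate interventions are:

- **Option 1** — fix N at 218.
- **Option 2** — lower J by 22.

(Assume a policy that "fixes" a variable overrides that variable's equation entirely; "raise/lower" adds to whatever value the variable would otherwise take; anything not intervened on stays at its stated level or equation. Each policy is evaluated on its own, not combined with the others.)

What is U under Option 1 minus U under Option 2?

48856

Option 1 (N := 218):
  S = 125
  J = 97
  G = -47 − 4·125 + 2·97 = -353
  N = 218
  K = 4 + 5·218 = 1094
  U = -11 + 125 − 6·(-353) + 4·1094 = 6608
Option 2 (J − 22):
  S = 125
  J = 97 − 22 = 75
  G = -47 − 4·125 + 2·75 = -397
  N = 175 − 6·125 − 75 + 4·(-397) = -2238
  K = 4 + 5·(-2238) = -11186
  U = -11 + 125 − 6·(-397) + 4·(-11186) = -42248
U: 6608 − (-42248) = 48856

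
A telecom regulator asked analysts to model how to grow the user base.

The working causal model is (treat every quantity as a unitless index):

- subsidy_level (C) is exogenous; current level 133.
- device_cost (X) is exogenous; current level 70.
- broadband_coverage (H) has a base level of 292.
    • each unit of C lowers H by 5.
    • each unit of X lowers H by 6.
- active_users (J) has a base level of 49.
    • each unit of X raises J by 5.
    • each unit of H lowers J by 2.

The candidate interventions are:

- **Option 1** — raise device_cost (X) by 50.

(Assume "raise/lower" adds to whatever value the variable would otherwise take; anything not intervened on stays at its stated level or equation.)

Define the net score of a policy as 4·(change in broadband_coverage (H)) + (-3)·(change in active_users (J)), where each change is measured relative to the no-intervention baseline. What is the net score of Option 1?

Baseline:
  C = 133
  X = 70
  H = 292 − 5·133 − 6·70 = -793
  J = 49 + 5·70 − 2·(-793) = 1985
Option 1 (X + 50):
  C = 133
  X = 70 + 50 = 120
  H = 292 − 5·133 − 6·120 = -1093
  J = 49 + 5·120 − 2·(-1093) = 2835
ΔH = -1093 − (-793) = -300; ΔJ = 2835 − 1985 = 850
Score = 4·(-300) + (-3)·850 = -3750

-3750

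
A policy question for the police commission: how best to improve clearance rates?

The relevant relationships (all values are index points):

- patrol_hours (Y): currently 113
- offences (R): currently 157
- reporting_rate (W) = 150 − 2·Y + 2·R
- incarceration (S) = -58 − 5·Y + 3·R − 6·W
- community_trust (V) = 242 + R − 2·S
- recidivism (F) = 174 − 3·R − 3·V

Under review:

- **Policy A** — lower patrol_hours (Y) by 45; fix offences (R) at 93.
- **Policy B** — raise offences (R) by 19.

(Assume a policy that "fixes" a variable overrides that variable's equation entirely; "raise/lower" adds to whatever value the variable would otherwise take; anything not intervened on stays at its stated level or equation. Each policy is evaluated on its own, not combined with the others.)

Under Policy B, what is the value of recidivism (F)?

-12114

Policy B (R + 19):
  Y = 113
  R = 157 + 19 = 176
  W = 150 − 2·113 + 2·176 = 276
  S = -58 − 5·113 + 3·176 − 6·276 = -1751
  V = 242 + 176 − 2·(-1751) = 3920
  F = 174 − 3·176 − 3·3920 = -12114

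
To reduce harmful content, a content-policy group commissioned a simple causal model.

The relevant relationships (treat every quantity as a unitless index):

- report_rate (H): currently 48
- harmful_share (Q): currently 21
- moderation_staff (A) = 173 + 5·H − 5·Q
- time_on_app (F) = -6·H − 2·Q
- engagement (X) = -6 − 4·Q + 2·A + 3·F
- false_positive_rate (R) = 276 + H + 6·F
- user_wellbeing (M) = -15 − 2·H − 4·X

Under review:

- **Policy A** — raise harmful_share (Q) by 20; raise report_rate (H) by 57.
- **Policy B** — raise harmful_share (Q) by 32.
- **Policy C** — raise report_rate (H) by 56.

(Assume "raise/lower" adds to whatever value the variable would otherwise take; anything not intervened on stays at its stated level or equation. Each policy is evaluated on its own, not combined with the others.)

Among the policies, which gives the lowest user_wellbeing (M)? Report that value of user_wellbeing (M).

3425

Policy A (Q + 20, H + 57):
  H = 48 + 57 = 105
  Q = 21 + 20 = 41
  A = 173 + 5·105 − 5·41 = 493
  F = 0 − 6·105 − 2·41 = -712
  X = -6 − 4·41 + 2·493 + 3·(-712) = -1320
  M = -15 − 2·105 − 4·(-1320) = 5055
Policy B (Q + 32):
  H = 48
  Q = 21 + 32 = 53
  A = 173 + 5·48 − 5·53 = 148
  F = 0 − 6·48 − 2·53 = -394
  X = -6 − 4·53 + 2·148 + 3·(-394) = -1104
  M = -15 − 2·48 − 4·(-1104) = 4305
Policy C (H + 56):
  H = 48 + 56 = 104
  Q = 21
  A = 173 + 5·104 − 5·21 = 588
  F = 0 − 6·104 − 2·21 = -666
  X = -6 − 4·21 + 2·588 + 3·(-666) = -912
  M = -15 − 2·104 − 4·(-912) = 3425
Comparing — Policy A: M=5055, Policy B: M=4305, Policy C: M=3425. Lowest is 3425 (Policy C).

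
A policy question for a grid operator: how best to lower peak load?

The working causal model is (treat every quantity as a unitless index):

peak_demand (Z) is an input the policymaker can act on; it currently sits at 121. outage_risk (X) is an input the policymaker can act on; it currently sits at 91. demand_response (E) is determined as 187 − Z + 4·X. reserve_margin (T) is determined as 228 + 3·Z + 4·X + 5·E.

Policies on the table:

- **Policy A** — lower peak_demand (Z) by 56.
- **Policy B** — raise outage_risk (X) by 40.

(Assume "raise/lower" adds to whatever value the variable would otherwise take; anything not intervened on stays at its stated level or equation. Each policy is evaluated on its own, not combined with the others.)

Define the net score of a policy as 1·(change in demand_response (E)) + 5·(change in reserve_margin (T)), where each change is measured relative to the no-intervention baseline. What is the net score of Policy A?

616

Baseline:
  Z = 121
  X = 91
  E = 187 − 121 + 4·91 = 430
  T = 228 + 3·121 + 4·91 + 5·430 = 3105
Policy A (Z − 56):
  Z = 121 − 56 = 65
  X = 91
  E = 187 − 65 + 4·91 = 486
  T = 228 + 3·65 + 4·91 + 5·486 = 3217
ΔE = 486 − 430 = 56; ΔT = 3217 − 3105 = 112
Score = 1·56 + 5·112 = 616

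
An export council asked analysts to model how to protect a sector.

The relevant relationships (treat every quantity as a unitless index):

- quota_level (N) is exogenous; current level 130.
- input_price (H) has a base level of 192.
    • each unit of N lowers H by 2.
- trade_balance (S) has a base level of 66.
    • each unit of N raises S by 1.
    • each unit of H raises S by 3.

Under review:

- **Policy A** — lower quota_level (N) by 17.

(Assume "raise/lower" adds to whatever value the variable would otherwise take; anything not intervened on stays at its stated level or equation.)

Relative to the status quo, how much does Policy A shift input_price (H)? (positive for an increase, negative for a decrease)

Baseline:
  N = 130
  H = 192 − 2·130 = -68
Policy A (N − 17):
  N = 130 − 17 = 113
  H = 192 − 2·113 = -34
Change in H: -34 − (-68) = 34

34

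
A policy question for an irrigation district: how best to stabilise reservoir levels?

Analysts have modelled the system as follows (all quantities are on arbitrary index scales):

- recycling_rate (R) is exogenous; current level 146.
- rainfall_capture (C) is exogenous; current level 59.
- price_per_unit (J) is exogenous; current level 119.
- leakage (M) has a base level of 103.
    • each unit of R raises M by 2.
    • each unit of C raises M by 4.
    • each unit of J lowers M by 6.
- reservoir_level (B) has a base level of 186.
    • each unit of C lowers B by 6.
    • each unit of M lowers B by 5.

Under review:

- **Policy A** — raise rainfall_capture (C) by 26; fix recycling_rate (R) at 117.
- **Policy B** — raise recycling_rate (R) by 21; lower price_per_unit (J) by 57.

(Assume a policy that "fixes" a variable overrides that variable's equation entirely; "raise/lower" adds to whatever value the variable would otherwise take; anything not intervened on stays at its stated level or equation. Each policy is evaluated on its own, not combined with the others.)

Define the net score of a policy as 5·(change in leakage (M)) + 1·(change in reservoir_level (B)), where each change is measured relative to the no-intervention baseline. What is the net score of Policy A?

-156

Baseline:
  R = 146
  C = 59
  J = 119
  M = 103 + 2·146 + 4·59 − 6·119 = -83
  B = 186 − 6·59 − 5·(-83) = 247
Policy A (C + 26, R := 117):
  R = 117
  C = 59 + 26 = 85
  J = 119
  M = 103 + 2·117 + 4·85 − 6·119 = -37
  B = 186 − 6·85 − 5·(-37) = -139
ΔM = -37 − (-83) = 46; ΔB = -139 − 247 = -386
Score = 5·46 + 1·(-386) = -156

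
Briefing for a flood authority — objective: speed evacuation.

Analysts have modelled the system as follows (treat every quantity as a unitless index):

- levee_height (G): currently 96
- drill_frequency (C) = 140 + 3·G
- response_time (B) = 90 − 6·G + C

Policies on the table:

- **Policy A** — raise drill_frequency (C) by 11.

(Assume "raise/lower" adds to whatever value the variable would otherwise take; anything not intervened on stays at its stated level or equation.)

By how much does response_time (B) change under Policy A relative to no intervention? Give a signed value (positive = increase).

Baseline:
  G = 96
  C = 140 + 3·96 = 428
  B = 90 − 6·96 + 428 = -58
Policy A (C + 11):
  G = 96
  C = 140 + 3·96 (+11 from intervention) = 439
  B = 90 − 6·96 + 439 = -47
Change in B: -47 − (-58) = 11

11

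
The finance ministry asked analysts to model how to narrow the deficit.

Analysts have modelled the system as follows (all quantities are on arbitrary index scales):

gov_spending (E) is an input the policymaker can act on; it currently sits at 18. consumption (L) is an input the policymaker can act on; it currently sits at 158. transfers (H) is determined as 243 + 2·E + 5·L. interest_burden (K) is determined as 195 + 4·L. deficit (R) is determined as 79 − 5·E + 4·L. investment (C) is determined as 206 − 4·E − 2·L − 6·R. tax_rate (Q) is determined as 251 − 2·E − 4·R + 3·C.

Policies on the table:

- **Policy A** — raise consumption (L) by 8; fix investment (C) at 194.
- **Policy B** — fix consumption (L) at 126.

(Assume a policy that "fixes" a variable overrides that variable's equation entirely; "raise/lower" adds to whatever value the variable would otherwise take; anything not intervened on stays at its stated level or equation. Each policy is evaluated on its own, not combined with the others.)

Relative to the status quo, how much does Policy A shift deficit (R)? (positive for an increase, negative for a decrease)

32

Baseline:
  E = 18
  L = 158
  R = 79 − 5·18 + 4·158 = 621
Policy A (L + 8, C := 194):
  E = 18
  L = 158 + 8 = 166
  R = 79 − 5·18 + 4·166 = 653
Change in R: 653 − 621 = 32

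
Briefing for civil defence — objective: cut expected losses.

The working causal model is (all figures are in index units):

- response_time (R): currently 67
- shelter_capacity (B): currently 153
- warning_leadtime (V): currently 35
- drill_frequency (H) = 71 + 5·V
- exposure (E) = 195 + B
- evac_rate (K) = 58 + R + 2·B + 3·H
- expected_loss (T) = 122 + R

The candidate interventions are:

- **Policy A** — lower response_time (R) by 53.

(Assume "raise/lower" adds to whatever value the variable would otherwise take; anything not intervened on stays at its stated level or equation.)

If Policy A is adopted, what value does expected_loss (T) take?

136

Policy A (R − 53):
  R = 67 − 53 = 14
  T = 122 + 14 = 136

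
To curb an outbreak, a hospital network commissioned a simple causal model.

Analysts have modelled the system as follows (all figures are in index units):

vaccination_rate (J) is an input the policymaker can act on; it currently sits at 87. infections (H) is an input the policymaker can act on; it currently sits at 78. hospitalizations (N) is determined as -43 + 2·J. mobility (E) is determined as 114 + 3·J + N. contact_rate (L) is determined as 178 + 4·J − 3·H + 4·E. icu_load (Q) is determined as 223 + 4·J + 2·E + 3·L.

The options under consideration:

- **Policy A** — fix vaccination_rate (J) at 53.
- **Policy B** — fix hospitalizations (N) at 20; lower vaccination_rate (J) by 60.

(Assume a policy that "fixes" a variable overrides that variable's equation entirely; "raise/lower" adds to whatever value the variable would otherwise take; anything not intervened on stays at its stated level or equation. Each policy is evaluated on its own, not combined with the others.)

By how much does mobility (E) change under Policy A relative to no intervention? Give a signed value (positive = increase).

Baseline:
  J = 87
  N = -43 + 2·87 = 131
  E = 114 + 3·87 + 131 = 506
Policy A (J := 53):
  J = 53
  N = -43 + 2·53 = 63
  E = 114 + 3·53 + 63 = 336
Change in E: 336 − 506 = -170

-170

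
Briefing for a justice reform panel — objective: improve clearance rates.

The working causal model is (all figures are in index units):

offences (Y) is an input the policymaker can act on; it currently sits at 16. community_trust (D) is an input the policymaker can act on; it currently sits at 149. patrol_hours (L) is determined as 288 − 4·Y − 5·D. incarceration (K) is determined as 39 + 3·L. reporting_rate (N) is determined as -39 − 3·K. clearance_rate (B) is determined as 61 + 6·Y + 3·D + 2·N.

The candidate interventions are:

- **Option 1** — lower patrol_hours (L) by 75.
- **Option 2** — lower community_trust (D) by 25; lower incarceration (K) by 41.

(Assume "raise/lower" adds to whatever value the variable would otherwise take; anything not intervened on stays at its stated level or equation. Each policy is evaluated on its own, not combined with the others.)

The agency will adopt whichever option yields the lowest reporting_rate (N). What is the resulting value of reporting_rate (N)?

3531

Option 1 (L − 75):
  Y = 16
  D = 149
  L = 288 − 4·16 − 5·149 (−75 from intervention) = -596
  K = 39 + 3·(-596) = -1749
  N = -39 − 3·(-1749) = 5208
Option 2 (D − 25, K − 41):
  Y = 16
  D = 149 − 25 = 124
  L = 288 − 4·16 − 5·124 = -396
  K = 39 + 3·(-396) (−41 from intervention) = -1190
  N = -39 − 3·(-1190) = 3531
Comparing — Option 1: N=5208, Option 2: N=3531. Lowest is 3531 (Option 2).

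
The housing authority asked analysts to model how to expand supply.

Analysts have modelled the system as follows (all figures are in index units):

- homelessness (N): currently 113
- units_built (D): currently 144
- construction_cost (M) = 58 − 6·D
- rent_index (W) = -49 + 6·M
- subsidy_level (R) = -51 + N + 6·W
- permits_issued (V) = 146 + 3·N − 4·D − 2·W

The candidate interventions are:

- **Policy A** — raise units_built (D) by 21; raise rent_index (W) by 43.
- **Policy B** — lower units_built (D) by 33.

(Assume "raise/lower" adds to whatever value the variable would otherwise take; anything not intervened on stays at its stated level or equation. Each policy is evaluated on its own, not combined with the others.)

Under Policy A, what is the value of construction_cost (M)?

-932

Policy A (D + 21, W + 43):
  D = 144 + 21 = 165
  M = 58 − 6·165 = -932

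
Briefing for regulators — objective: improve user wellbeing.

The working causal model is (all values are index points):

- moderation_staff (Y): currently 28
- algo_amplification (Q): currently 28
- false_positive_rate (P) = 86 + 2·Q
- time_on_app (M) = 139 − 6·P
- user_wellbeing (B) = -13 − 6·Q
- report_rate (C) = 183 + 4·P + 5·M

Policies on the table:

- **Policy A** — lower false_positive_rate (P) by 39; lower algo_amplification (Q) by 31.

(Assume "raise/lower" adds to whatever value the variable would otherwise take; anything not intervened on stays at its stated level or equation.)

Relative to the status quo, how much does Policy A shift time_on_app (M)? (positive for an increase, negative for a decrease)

606

Baseline:
  Q = 28
  P = 86 + 2·28 = 142
  M = 139 − 6·142 = -713
Policy A (P − 39, Q − 31):
  Q = 28 − 31 = -3
  P = 86 + 2·(-3) (−39 from intervention) = 41
  M = 139 − 6·41 = -107
Change in M: -107 − (-713) = 606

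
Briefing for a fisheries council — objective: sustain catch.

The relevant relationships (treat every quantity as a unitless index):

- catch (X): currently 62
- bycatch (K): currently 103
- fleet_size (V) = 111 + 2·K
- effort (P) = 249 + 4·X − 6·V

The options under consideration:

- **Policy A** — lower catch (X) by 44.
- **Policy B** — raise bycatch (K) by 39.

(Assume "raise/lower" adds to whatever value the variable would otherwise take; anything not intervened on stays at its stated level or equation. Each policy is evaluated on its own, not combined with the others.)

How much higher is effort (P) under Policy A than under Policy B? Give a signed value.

Policy A (X − 44):
  X = 62 − 44 = 18
  K = 103
  V = 111 + 2·103 = 317
  P = 249 + 4·18 − 6·317 = -1581
Policy B (K + 39):
  X = 62
  K = 103 + 39 = 142
  V = 111 + 2·142 = 395
  P = 249 + 4·62 − 6·395 = -1873
P: -1581 − (-1873) = 292

292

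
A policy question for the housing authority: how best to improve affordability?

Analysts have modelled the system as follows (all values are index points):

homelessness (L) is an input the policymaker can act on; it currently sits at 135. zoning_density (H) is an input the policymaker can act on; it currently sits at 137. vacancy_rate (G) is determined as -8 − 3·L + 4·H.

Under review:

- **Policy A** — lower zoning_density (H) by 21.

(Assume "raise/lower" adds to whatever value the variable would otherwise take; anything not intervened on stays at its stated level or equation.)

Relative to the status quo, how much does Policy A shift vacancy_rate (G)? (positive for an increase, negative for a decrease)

Baseline:
  L = 135
  H = 137
  G = -8 − 3·135 + 4·137 = 135
Policy A (H − 21):
  L = 135
  H = 137 − 21 = 116
  G = -8 − 3·135 + 4·116 = 51
Change in G: 51 − 135 = -84

-84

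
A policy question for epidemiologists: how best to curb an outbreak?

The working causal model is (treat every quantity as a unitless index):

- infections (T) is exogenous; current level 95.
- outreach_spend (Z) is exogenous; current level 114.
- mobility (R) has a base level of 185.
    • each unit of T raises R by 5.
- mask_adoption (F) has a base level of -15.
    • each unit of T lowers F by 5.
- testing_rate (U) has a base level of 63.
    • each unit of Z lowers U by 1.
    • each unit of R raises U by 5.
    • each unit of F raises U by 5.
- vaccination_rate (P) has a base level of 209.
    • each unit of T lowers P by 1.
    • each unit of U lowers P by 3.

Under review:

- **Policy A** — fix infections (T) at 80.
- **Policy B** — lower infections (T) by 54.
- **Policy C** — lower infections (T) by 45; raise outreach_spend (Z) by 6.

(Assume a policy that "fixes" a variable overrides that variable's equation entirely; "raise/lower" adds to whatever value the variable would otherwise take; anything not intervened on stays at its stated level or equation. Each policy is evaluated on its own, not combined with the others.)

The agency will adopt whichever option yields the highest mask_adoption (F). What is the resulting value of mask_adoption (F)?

Policy A (T := 80):
  T = 80
  F = -15 − 5·80 = -415
Policy B (T − 54):
  T = 95 − 54 = 41
  F = -15 − 5·41 = -220
Policy C (T − 45, Z + 6):
  T = 95 − 45 = 50
  F = -15 − 5·50 = -265
Comparing — Policy A: F=-415, Policy B: F=-220, Policy C: F=-265. Highest is -220 (Policy B).

-220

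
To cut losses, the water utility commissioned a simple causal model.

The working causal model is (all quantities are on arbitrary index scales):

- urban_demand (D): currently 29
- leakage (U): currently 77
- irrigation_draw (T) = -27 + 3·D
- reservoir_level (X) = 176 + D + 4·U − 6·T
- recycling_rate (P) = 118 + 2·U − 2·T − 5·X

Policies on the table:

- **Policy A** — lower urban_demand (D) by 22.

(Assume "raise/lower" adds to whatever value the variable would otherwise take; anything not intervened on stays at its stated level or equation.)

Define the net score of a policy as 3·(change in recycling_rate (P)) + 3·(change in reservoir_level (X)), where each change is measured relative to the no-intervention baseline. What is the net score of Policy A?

-4092

Baseline:
  D = 29
  U = 77
  T = -27 + 3·29 = 60
  X = 176 + 29 + 4·77 − 6·60 = 153
  P = 118 + 2·77 − 2·60 − 5·153 = -613
Policy A (D − 22):
  D = 29 − 22 = 7
  U = 77
  T = -27 + 3·7 = -6
  X = 176 + 7 + 4·77 − 6·(-6) = 527
  P = 118 + 2·77 − 2·(-6) − 5·527 = -2351
ΔP = -2351 − (-613) = -1738; ΔX = 527 − 153 = 374
Score = 3·(-1738) + 3·374 = -4092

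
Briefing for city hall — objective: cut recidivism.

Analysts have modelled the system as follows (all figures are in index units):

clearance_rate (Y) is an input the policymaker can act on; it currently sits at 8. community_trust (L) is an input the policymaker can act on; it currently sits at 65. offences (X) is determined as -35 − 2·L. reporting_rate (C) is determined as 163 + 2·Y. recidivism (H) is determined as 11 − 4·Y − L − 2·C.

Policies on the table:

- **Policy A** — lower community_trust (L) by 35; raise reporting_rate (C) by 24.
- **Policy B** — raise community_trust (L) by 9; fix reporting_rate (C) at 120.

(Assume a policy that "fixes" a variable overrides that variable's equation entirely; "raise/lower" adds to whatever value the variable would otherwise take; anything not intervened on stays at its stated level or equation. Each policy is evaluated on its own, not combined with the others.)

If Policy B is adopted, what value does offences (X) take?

Policy B (L + 9, C := 120):
  L = 65 + 9 = 74
  X = -35 − 2·74 = -183

-183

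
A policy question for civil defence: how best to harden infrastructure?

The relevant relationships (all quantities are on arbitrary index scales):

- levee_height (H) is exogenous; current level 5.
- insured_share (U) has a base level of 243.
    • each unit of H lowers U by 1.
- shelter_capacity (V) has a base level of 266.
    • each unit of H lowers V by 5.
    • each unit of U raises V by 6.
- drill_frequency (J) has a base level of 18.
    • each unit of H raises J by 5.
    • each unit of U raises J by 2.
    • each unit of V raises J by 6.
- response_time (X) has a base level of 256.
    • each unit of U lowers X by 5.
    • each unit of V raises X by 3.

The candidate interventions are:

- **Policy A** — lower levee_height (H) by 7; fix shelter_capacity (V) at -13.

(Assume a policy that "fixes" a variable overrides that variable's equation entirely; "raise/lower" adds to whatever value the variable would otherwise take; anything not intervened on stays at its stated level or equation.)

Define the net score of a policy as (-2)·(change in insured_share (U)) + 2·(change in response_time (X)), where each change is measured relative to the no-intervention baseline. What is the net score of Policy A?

-10176

Baseline:
  H = 5
  U = 243 − 5 = 238
  V = 266 − 5·5 + 6·238 = 1669
  X = 256 − 5·238 + 3·1669 = 4073
Policy A (H − 7, V := -13):
  H = 5 − 7 = -2
  U = 243 − (-2) = 245
  V = -13
  X = 256 − 5·245 + 3·(-13) = -1008
ΔU = 245 − 238 = 7; ΔX = -1008 − 4073 = -5081
Score = (-2)·7 + 2·(-5081) = -10176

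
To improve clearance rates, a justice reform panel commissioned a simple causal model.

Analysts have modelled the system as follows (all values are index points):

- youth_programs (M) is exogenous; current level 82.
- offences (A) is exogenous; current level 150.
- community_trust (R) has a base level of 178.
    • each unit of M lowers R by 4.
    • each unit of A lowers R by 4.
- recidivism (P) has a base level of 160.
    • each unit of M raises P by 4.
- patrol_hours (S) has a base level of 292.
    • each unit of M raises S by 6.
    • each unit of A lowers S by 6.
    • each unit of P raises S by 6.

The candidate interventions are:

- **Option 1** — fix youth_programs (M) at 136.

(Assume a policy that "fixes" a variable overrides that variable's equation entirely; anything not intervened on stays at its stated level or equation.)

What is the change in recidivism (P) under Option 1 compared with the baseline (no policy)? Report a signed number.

216

Baseline:
  M = 82
  P = 160 + 4·82 = 488
Option 1 (M := 136):
  M = 136
  P = 160 + 4·136 = 704
Change in P: 704 − 488 = 216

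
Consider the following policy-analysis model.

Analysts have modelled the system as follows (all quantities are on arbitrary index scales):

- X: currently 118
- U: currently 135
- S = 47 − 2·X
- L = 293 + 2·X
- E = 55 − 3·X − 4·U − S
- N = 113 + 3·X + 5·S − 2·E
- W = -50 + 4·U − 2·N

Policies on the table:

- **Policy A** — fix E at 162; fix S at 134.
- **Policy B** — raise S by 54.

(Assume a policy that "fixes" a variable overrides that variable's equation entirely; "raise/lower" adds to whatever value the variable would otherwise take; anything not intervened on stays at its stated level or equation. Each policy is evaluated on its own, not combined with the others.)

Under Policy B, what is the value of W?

Policy B (S + 54):
  X = 118
  U = 135
  S = 47 − 2·118 (+54 from intervention) = -135
  E = 55 − 3·118 − 4·135 − (-135) = -704
  N = 113 + 3·118 + 5·(-135) − 2·(-704) = 1200
  W = -50 + 4·135 − 2·1200 = -1910

-1910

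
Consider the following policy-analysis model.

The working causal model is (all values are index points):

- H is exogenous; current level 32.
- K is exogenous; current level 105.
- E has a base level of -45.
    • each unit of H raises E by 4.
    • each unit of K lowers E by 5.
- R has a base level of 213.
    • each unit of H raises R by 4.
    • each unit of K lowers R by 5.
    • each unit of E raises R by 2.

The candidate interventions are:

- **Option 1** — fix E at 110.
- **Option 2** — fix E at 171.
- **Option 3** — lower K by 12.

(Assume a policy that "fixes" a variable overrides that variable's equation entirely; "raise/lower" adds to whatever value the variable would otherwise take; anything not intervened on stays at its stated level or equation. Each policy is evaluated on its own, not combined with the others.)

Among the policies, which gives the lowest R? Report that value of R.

-888

Option 1 (E := 110):
  H = 32
  K = 105
  E = 110
  R = 213 + 4·32 − 5·105 + 2·110 = 36
Option 2 (E := 171):
  H = 32
  K = 105
  E = 171
  R = 213 + 4·32 − 5·105 + 2·171 = 158
Option 3 (K − 12):
  H = 32
  K = 105 − 12 = 93
  E = -45 + 4·32 − 5·93 = -382
  R = 213 + 4·32 − 5·93 + 2·(-382) = -888
Comparing — Option 1: R=36, Option 2: R=158, Option 3: R=-888. Lowest is -888 (Option 3).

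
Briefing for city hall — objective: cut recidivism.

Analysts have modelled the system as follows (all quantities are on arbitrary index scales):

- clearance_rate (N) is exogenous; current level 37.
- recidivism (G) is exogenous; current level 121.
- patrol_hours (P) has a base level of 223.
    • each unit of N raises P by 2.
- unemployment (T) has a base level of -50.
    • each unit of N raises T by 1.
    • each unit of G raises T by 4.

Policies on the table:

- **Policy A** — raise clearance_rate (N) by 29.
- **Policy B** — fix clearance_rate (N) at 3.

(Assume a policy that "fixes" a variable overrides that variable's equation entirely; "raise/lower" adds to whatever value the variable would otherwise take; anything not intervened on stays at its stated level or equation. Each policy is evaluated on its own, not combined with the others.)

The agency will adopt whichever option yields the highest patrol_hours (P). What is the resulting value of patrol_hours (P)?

Policy A (N + 29):
  N = 37 + 29 = 66
  P = 223 + 2·66 = 355
Policy B (N := 3):
  N = 3
  P = 223 + 2·3 = 229
Comparing — Policy A: P=355, Policy B: P=229. Highest is 355 (Policy A).

355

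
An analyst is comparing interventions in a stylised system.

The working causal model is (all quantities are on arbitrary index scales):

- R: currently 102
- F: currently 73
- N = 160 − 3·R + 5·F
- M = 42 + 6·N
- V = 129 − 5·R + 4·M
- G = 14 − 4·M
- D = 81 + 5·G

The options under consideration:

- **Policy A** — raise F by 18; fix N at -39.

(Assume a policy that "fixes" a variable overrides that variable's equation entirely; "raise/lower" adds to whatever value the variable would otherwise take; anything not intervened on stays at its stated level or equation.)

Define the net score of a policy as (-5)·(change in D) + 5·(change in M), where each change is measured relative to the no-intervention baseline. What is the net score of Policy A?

-162540

Baseline:
  R = 102
  F = 73
  N = 160 − 3·102 + 5·73 = 219
  M = 42 + 6·219 = 1356
  G = 14 − 4·1356 = -5410
  D = 81 + 5·(-5410) = -26969
Policy A (F + 18, N := -39):
  R = 102
  F = 73 + 18 = 91
  N = -39
  M = 42 + 6·(-39) = -192
  G = 14 − 4·(-192) = 782
  D = 81 + 5·782 = 3991
ΔD = 3991 − (-26969) = 30960; ΔM = -192 − 1356 = -1548
Score = (-5)·30960 + 5·(-1548) = -162540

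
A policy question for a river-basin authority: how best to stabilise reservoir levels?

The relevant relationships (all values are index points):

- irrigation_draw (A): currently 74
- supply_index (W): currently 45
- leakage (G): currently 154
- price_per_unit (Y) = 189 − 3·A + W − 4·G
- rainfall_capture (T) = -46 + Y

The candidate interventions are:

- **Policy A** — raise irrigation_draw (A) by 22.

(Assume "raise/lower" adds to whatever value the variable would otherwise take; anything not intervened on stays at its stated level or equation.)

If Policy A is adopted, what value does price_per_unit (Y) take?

-670

Policy A (A + 22):
  A = 74 + 22 = 96
  W = 45
  G = 154
  Y = 189 − 3·96 + 45 − 4·154 = -670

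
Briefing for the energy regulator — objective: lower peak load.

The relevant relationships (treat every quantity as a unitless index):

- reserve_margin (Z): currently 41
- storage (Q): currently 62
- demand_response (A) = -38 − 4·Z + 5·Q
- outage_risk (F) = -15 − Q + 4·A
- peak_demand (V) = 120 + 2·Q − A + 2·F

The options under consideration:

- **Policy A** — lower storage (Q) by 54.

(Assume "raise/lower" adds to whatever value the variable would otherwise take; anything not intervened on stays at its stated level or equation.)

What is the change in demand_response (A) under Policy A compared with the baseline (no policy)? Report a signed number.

Baseline:
  Z = 41
  Q = 62
  A = -38 − 4·41 + 5·62 = 108
Policy A (Q − 54):
  Z = 41
  Q = 62 − 54 = 8
  A = -38 − 4·41 + 5·8 = -162
Change in A: -162 − 108 = -270

-270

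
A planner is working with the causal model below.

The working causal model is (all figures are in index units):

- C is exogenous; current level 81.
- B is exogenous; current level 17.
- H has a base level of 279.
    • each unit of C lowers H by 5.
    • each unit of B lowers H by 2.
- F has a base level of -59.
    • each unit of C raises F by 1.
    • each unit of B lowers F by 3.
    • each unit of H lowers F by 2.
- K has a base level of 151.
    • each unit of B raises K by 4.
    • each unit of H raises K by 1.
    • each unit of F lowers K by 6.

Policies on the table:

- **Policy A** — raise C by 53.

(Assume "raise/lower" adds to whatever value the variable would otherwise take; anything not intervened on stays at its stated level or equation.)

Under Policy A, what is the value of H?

Policy A (C + 53):
  C = 81 + 53 = 134
  B = 17
  H = 279 − 5·134 − 2·17 = -425

-425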